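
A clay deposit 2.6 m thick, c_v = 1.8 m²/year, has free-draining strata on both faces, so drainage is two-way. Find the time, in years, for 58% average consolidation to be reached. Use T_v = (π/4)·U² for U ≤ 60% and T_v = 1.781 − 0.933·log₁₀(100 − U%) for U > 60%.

Drainage path length: H_d = H/2 = 1.3 m (double drainage).
U ≤ 60%: T_v = (π/4)·U² = (π/4)×0.58² = 0.26421.
t = T_v·H_d²/c_v = 0.26421×1.3²/1.8 = 0.2481 years.

t ≈ 0.248 years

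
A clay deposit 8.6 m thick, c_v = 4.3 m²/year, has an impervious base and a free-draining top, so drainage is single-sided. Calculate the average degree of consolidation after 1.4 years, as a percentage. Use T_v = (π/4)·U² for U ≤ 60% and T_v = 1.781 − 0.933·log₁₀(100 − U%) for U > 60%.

Drainage path length: H_d = H = 8.6 m (single drainage).
T_v = c_v·t/H_d² = 4.3×1.4/8.6² = 0.081395.
T_v = 0.081395 corresponds to the U ≤ 60% branch:
U = √(4T_v/π) = 0.3219

U ≈ 32.2 %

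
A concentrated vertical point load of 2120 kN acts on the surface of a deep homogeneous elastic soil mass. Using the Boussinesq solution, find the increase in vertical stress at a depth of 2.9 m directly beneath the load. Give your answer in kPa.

Boussinesq vertical stress below a point load on an elastic half-space:
Δσ_z = 3P/(2πz²) · [1 + (r/z)²]^(−5/2)
r/z = 0/2.9 = 0; [1+(r/z)²]^(−5/2) = 1.
Δσ_z = 3×2120/(2π×2.9²) × 1 = 120.36 × 1 = 120.4 kPa

Δσ_z ≈ 120 kPa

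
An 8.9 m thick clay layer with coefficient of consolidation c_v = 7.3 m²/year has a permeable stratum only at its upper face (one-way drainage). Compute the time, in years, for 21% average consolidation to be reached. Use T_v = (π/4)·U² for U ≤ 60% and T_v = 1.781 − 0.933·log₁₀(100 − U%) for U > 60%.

t ≈ 0.376 years

Drainage path length: H_d = H = 8.9 m (single drainage).
U ≤ 60%: T_v = (π/4)·U² = (π/4)×0.21² = 0.034636.
t = T_v·H_d²/c_v = 0.034636×8.9²/7.3 = 0.3758 years.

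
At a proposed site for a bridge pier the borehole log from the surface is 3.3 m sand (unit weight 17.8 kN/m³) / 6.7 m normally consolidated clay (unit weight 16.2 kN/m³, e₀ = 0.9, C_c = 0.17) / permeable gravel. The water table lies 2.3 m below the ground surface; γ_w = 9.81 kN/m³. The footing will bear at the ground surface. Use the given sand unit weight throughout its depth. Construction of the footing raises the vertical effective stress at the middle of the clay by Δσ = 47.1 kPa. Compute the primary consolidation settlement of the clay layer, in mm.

Mid-depth of clay below the ground surface: z = 3.3 + 6.7/2 = 6.65 m.
Total vertical stress at mid-clay: σ_v = 17.8×3.3 + 16.2×3.35 = 113.01 kPa.
Pore pressure: u = 9.81×(6.65 − 2.3) = 42.673 kPa.
Initial effective stress: σ'_0 = σ_v − u = 113.01 − 42.673 = 70.337 kPa.
Final effective stress: σ'_f = σ'_0 + Δσ = 70.337 + 47.1 = 117.44 kPa.
Normally consolidated clay, so the full stress increment lies on the virgin compression line:
S_c = C_c·H/(1+e₀)·log₁₀(σ'_f/σ'_0) = 0.17×6.7/(1+0.9)×log₁₀(117.44/70.337)
    = 0.59947 × 0.22263 = 0.1335 m

S_c ≈ 133 mm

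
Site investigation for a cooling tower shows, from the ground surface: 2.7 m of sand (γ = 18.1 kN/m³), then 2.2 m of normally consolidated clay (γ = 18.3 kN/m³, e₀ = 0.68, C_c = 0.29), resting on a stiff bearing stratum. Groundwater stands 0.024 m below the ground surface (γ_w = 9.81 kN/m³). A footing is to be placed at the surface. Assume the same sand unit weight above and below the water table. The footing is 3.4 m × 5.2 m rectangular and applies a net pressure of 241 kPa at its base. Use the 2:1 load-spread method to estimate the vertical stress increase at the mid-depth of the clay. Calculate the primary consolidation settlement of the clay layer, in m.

S_c ≈ 0.184 m

Mid-depth of clay below the ground surface: z = 2.7 + 2.2/2 = 3.8 m.
Total vertical stress at mid-clay: σ_v = 18.1×2.7 + 18.3×1.1 = 69 kPa.
Pore pressure: u = 9.81×(3.8 − 0.024) = 37.043 kPa.
Initial effective stress: σ'_0 = σ_v − u = 69 − 37.043 = 31.957 kPa.
Stress increase at mid-clay by the 2:1 spreading method:
Δσ = qBL/((B+z)(L+z)) = 241×3.4×5.2/((3.4+3.8)(5.2+3.8)) = 65.754 kPa
Final effective stress: σ'_f = σ'_0 + Δσ = 31.957 + 65.754 = 97.711 kPa.
Normally consolidated clay, so the full stress increment lies on the virgin compression line:
S_c = C_c·H/(1+e₀)·log₁₀(σ'_f/σ'_0) = 0.29×2.2/(1+0.68)×log₁₀(97.711/31.957)
    = 0.37976 × 0.48538 = 0.1843 m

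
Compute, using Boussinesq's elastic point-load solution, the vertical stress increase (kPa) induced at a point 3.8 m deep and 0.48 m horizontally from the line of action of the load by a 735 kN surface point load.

Δσ_z ≈ 23.4 kPa

Boussinesq vertical stress below a point load on an elastic half-space:
Δσ_z = 3P/(2πz²) · [1 + (r/z)²]^(−5/2)
r/z = 0.48/3.8 = 0.12632; [1+(r/z)²]^(−5/2) = 0.9612.
Δσ_z = 3×735/(2π×3.8²) × 0.9612 = 24.303 × 0.9612 = 23.36 kPa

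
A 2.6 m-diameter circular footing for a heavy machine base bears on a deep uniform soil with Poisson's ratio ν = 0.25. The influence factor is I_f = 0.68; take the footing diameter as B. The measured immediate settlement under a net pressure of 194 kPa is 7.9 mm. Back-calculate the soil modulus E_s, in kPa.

E_s ≈ 40700 kPa

S_e = q·B·(1−ν²)/E_s · I_f  ⇒  E_s = q·B·(1−ν²)·I_f / S_e.
E_s = 194 × 2.6 × 0.9375 × 0.68 / 0.0079 = 40700 kPa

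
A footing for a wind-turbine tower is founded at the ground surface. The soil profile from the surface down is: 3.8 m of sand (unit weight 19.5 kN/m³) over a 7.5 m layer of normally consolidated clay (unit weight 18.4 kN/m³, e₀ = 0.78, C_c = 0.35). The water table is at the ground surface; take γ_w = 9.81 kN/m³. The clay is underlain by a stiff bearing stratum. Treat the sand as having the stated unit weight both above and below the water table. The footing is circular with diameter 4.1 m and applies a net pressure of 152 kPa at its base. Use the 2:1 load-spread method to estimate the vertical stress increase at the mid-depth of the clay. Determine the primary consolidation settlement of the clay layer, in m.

S_c ≈ 0.154 m

Mid-depth of clay below the ground surface: z = 3.8 + 7.5/2 = 7.55 m.
Total vertical stress at mid-clay: σ_v = 19.5×3.8 + 18.4×3.75 = 143.1 kPa.
Pore pressure: u = 9.81×(7.55 − 0) = 74.066 kPa.
Initial effective stress: σ'_0 = σ_v − u = 143.1 − 74.066 = 69.034 kPa.
Stress increase at mid-clay by the 2:1 spreading method:
Δσ ≈ qD²/(D+z)² = 152×4.1²/(4.1+7.55)² = 18.826 kPa
Final effective stress: σ'_f = σ'_0 + Δσ = 69.034 + 18.826 = 87.86 kPa.
Normally consolidated clay, so the full stress increment lies on the virgin compression line:
S_c = C_c·H/(1+e₀)·log₁₀(σ'_f/σ'_0) = 0.35×7.5/(1+0.78)×log₁₀(87.86/69.034)
    = 1.4747 × 0.10473 = 0.1544 m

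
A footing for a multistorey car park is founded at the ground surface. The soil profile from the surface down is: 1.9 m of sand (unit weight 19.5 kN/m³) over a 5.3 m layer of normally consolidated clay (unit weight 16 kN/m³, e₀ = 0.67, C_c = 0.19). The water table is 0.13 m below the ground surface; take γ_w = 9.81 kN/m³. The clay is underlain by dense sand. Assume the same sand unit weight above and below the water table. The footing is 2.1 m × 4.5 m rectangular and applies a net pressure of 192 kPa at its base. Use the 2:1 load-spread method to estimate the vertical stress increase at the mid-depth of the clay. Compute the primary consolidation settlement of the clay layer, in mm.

Mid-depth of clay below the ground surface: z = 1.9 + 5.3/2 = 4.55 m.
Total vertical stress at mid-clay: σ_v = 19.5×1.9 + 16×2.65 = 79.45 kPa.
Pore pressure: u = 9.81×(4.55 − 0.13) = 43.36 kPa.
Initial effective stress: σ'_0 = σ_v − u = 79.45 − 43.36 = 36.09 kPa.
Stress increase at mid-clay by the 2:1 spreading method:
Δσ = qBL/((B+z)(L+z)) = 192×2.1×4.5/((2.1+4.55)(4.5+4.55)) = 30.148 kPa
Final effective stress: σ'_f = σ'_0 + Δσ = 36.09 + 30.148 = 66.238 kPa.
Normally consolidated clay, so the full stress increment lies on the virgin compression line:
S_c = C_c·H/(1+e₀)·log₁₀(σ'_f/σ'_0) = 0.19×5.3/(1+0.67)×log₁₀(66.238/36.09)
    = 0.60299 × 0.26372 = 0.159 m

S_c ≈ 159 mm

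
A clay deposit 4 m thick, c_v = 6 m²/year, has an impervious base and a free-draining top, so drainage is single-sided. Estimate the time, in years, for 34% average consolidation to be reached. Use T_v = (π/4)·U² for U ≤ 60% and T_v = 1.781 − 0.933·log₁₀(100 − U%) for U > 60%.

t ≈ 0.242 years

Drainage path length: H_d = H = 4 m (single drainage).
U ≤ 60%: T_v = (π/4)·U² = (π/4)×0.34² = 0.090792.
t = T_v·H_d²/c_v = 0.090792×4²/6 = 0.2421 years.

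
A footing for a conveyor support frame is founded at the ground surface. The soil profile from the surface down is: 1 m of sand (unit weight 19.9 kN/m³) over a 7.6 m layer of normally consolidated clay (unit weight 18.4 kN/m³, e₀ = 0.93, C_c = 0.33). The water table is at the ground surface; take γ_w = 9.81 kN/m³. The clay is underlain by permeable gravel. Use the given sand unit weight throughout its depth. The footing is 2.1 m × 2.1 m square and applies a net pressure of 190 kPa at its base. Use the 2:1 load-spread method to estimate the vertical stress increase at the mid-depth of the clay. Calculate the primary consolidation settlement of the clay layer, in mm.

S_c ≈ 195 mm

Mid-depth of clay below the ground surface: z = 1 + 7.6/2 = 4.8 m.
Total vertical stress at mid-clay: σ_v = 19.9×1 + 18.4×3.8 = 89.82 kPa.
Pore pressure: u = 9.81×(4.8 − 0) = 47.088 kPa.
Initial effective stress: σ'_0 = σ_v − u = 89.82 − 47.088 = 42.732 kPa.
Stress increase at mid-clay by the 2:1 spreading method:
Δσ = qBL/((B+z)(L+z)) = 190×2.1×2.1/((2.1+4.8)(2.1+4.8)) = 17.599 kPa
Final effective stress: σ'_f = σ'_0 + Δσ = 42.732 + 17.599 = 60.331 kPa.
Normally consolidated clay, so the full stress increment lies on the virgin compression line:
S_c = C_c·H/(1+e₀)·log₁₀(σ'_f/σ'_0) = 0.33×7.6/(1+0.93)×log₁₀(60.331/42.732)
    = 1.2995 × 0.14979 = 0.1947 m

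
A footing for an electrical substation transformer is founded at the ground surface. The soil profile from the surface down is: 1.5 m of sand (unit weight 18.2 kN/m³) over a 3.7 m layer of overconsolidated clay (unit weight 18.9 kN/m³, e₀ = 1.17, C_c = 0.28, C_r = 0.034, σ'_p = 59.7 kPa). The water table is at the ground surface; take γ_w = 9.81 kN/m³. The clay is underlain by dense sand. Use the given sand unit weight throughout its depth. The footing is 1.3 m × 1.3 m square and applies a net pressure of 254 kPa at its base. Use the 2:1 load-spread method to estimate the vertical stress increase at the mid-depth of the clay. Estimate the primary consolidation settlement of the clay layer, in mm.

S_c ≈ 13 mm

Mid-depth of clay below the ground surface: z = 1.5 + 3.7/2 = 3.35 m.
Total vertical stress at mid-clay: σ_v = 18.2×1.5 + 18.9×1.85 = 62.265 kPa.
Pore pressure: u = 9.81×(3.35 − 0) = 32.864 kPa.
Initial effective stress: σ'_0 = σ_v − u = 62.265 − 32.864 = 29.401 kPa.
Stress increase at mid-clay by the 2:1 spreading method:
Δσ = qBL/((B+z)(L+z)) = 254×1.3×1.3/((1.3+3.35)(1.3+3.35)) = 19.852 kPa
Final effective stress: σ'_f = 29.401 + 19.852 = 49.253 kPa.
σ'_f = 49.253 ≤ σ'_p = 59.7 kPa, so the clay remains overconsolidated and only the recompression index applies:
S_c = C_r·H/(1+e₀)·log₁₀(σ'_f/σ'_0) = 0.034×3.7/2.17×log₁₀(49.253/29.401)
    = 0.057973 × 0.22407 = 0.01299 m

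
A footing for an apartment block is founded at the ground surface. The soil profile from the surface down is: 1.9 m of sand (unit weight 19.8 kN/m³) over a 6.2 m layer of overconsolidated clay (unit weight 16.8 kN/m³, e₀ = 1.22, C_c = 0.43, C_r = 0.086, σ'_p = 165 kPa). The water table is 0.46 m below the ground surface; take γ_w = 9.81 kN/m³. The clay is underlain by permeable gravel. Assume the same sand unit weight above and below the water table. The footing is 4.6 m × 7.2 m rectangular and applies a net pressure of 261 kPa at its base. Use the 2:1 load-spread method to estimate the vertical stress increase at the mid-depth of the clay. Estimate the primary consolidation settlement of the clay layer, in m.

S_c ≈ 0.101 m

Mid-depth of clay below the ground surface: z = 1.9 + 6.2/2 = 5 m.
Total vertical stress at mid-clay: σ_v = 19.8×1.9 + 16.8×3.1 = 89.7 kPa.
Pore pressure: u = 9.81×(5 − 0.46) = 44.537 kPa.
Initial effective stress: σ'_0 = σ_v − u = 89.7 − 44.537 = 45.163 kPa.
Stress increase at mid-clay by the 2:1 spreading method:
Δσ = qBL/((B+z)(L+z)) = 261×4.6×7.2/((4.6+5)(7.2+5)) = 73.807 kPa
Final effective stress: σ'_f = 45.163 + 73.807 = 118.97 kPa.
σ'_f = 118.97 ≤ σ'_p = 165 kPa, so the clay remains overconsolidated and only the recompression index applies:
S_c = C_r·H/(1+e₀)·log₁₀(σ'_f/σ'_0) = 0.086×6.2/2.22×log₁₀(118.97/45.163)
    = 0.24018 × 0.42065 = 0.101 m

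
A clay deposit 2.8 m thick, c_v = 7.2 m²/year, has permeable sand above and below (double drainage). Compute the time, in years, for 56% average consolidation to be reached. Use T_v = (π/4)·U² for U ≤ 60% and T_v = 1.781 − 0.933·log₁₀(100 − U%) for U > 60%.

Drainage path length: H_d = H/2 = 1.4 m (double drainage).
U ≤ 60%: T_v = (π/4)·U² = (π/4)×0.56² = 0.2463.
t = T_v·H_d²/c_v = 0.2463×1.4²/7.2 = 0.06705 years.

t ≈ 0.067 years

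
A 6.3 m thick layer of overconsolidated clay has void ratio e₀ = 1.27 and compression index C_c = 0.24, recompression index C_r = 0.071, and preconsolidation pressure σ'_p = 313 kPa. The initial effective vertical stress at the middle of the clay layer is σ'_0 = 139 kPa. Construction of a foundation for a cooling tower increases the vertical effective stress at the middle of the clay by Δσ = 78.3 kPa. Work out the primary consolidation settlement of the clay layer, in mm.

S_c ≈ 38.2 mm

Final effective stress: σ'_f = 139 + 78.3 = 217.3 kPa.
σ'_f = 217.3 ≤ σ'_p = 313 kPa, so the clay remains overconsolidated and only the recompression index applies:
S_c = C_r·H/(1+e₀)·log₁₀(σ'_f/σ'_0) = 0.071×6.3/2.27×log₁₀(217.3/139)
    = 0.19705 × 0.19404 = 0.03823 m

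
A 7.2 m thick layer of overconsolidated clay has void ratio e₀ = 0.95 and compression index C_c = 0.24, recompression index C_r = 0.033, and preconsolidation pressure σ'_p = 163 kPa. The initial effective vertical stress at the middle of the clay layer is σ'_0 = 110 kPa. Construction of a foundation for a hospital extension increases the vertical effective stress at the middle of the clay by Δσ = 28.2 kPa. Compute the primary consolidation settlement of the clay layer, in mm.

S_c ≈ 12.1 mm

Final effective stress: σ'_f = 110 + 28.2 = 138.2 kPa.
σ'_f = 138.2 ≤ σ'_p = 163 kPa, so the clay remains overconsolidated and only the recompression index applies:
S_c = C_r·H/(1+e₀)·log₁₀(σ'_f/σ'_0) = 0.033×7.2/1.95×log₁₀(138.2/110)
    = 0.12185 × 0.099115 = 0.01208 m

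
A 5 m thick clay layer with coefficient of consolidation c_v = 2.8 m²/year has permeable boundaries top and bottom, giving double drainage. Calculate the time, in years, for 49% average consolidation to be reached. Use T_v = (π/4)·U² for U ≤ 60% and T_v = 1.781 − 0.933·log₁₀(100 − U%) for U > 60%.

Drainage path length: H_d = H/2 = 2.5 m (double drainage).
U ≤ 60%: T_v = (π/4)·U² = (π/4)×0.49² = 0.18857.
t = T_v·H_d²/c_v = 0.18857×2.5²/2.8 = 0.4209 years.

t ≈ 0.421 years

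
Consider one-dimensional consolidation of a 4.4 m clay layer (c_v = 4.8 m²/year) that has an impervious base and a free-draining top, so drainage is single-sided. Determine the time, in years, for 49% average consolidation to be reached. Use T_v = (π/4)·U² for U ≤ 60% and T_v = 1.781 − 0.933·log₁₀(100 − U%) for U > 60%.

t ≈ 0.761 years

Drainage path length: H_d = H = 4.4 m (single drainage).
U ≤ 60%: T_v = (π/4)·U² = (π/4)×0.49² = 0.18857.
t = T_v·H_d²/c_v = 0.18857×4.4²/4.8 = 0.7606 years.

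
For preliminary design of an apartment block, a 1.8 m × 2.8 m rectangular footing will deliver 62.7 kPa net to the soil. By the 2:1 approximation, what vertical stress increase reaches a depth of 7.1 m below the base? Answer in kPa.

Δσ_z ≈ 3.59 kPa

By the 2:1 method the load spreads at 1 horizontal : 2 vertical, so at depth z the loaded area has grown by z in each plan dimension:
Δσ = qBL/((B+z)(L+z)) = 62.7×1.8×2.8/((1.8+7.1)(2.8+7.1)) = 3.5865 kPa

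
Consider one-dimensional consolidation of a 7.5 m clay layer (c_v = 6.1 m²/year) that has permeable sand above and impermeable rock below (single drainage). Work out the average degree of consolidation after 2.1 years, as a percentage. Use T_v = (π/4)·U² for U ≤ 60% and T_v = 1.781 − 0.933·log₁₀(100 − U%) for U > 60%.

Drainage path length: H_d = H = 7.5 m (single drainage).
T_v = c_v·t/H_d² = 6.1×2.1/7.5² = 0.22773.
T_v = 0.22773 corresponds to the U ≤ 60% branch:
U = √(4T_v/π) = 0.5385

U ≈ 53.8 %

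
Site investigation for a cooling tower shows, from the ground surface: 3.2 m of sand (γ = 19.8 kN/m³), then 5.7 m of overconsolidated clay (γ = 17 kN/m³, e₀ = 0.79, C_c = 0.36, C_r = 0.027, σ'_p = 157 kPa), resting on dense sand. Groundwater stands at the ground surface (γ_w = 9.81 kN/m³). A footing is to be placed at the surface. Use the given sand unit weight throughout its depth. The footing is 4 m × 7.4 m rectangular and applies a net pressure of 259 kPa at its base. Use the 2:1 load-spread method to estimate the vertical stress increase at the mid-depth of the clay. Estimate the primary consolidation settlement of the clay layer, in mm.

Mid-depth of clay below the ground surface: z = 3.2 + 5.7/2 = 6.05 m.
Total vertical stress at mid-clay: σ_v = 19.8×3.2 + 17×2.85 = 111.81 kPa.
Pore pressure: u = 9.81×(6.05 − 0) = 59.351 kPa.
Initial effective stress: σ'_0 = σ_v − u = 111.81 − 59.351 = 52.459 kPa.
Stress increase at mid-clay by the 2:1 spreading method:
Δσ = qBL/((B+z)(L+z)) = 259×4×7.4/((4+6.05)(7.4+6.05)) = 56.716 kPa
Final effective stress: σ'_f = 52.459 + 56.716 = 109.18 kPa.
σ'_f = 109.18 ≤ σ'_p = 157 kPa, so the clay remains overconsolidated and only the recompression index applies:
S_c = C_r·H/(1+e₀)·log₁₀(σ'_f/σ'_0) = 0.027×5.7/1.79×log₁₀(109.18/52.459)
    = 0.085979 × 0.31832 = 0.02737 m

S_c ≈ 27.4 mm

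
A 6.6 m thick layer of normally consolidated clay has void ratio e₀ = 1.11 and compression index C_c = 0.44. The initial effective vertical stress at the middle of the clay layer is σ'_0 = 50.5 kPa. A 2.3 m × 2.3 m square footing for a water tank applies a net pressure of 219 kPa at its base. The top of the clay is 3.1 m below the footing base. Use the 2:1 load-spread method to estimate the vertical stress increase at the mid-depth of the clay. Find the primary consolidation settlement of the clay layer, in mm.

S_c ≈ 158 mm

Mid-depth of clay below the footing base: z = 3.1 + 6.6/2 = 6.4 m.
Stress increase at mid-clay by the 2:1 spreading method:
Δσ = qBL/((B+z)(L+z)) = 219×2.3×2.3/((2.3+6.4)(2.3+6.4)) = 15.306 kPa
Final effective stress: σ'_f = σ'_0 + Δσ = 50.5 + 15.306 = 65.806 kPa.
Normally consolidated clay, so the full stress increment lies on the virgin compression line:
S_c = C_c·H/(1+e₀)·log₁₀(σ'_f/σ'_0) = 0.44×6.6/(1+1.11)×log₁₀(65.806/50.5)
    = 1.3763 × 0.11497 = 0.1582 m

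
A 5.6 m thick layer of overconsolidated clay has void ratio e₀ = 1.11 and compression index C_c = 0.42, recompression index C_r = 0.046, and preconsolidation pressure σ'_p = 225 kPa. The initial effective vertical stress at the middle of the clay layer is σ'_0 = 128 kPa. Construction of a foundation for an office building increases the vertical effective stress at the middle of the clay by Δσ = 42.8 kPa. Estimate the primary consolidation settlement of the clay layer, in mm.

Final effective stress: σ'_f = 128 + 42.8 = 170.8 kPa.
σ'_f = 170.8 ≤ σ'_p = 225 kPa, so the clay remains overconsolidated and only the recompression index applies:
S_c = C_r·H/(1+e₀)·log₁₀(σ'_f/σ'_0) = 0.046×5.6/2.11×log₁₀(170.8/128)
    = 0.12208 × 0.12528 = 0.01529 m

S_c ≈ 15.3 mm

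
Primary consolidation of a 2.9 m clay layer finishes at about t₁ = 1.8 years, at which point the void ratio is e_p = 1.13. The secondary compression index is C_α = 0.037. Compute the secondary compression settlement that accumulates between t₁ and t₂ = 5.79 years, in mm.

S_s ≈ 25.6 mm

Secondary compression: S_s = C_α·H/(1+e_p)·log₁₀(t₂/t₁)
S_s = 0.037×2.9/(1+1.13)×log₁₀(5.79/1.8)
    = 0.05038 × 0.5074 = 0.02556 m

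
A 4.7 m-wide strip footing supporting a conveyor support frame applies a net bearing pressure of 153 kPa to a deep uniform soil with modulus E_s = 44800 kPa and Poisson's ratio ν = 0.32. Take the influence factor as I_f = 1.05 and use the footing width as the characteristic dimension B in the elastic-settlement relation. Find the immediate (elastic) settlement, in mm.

S_e ≈ 15.1 mm

Immediate (elastic) settlement: S_e = q·B·(1−ν²)/E_s · I_f.
S_e = 153 × 4.7 × (1 − 0.32²) / 44800 × 1.05
    = 153 × 4.7 × 0.8976 / 44800 × 1.05
    = 0.01513 m = 15.13 mm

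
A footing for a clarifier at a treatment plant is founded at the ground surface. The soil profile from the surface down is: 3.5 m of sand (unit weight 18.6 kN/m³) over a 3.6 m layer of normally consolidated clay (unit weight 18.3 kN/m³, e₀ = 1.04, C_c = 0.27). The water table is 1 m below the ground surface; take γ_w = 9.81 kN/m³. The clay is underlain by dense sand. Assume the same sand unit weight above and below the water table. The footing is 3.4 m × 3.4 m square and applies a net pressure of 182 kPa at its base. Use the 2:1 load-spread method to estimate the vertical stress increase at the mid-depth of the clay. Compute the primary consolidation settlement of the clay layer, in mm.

S_c ≈ 83.6 mm

Mid-depth of clay below the ground surface: z = 3.5 + 3.6/2 = 5.3 m.
Total vertical stress at mid-clay: σ_v = 18.6×3.5 + 18.3×1.8 = 98.04 kPa.
Pore pressure: u = 9.81×(5.3 − 1) = 42.183 kPa.
Initial effective stress: σ'_0 = σ_v − u = 98.04 − 42.183 = 55.857 kPa.
Stress increase at mid-clay by the 2:1 spreading method:
Δσ = qBL/((B+z)(L+z)) = 182×3.4×3.4/((3.4+5.3)(3.4+5.3)) = 27.797 kPa
Final effective stress: σ'_f = σ'_0 + Δσ = 55.857 + 27.797 = 83.654 kPa.
Normally consolidated clay, so the full stress increment lies on the virgin compression line:
S_c = C_c·H/(1+e₀)·log₁₀(σ'_f/σ'_0) = 0.27×3.6/(1+1.04)×log₁₀(83.654/55.857)
    = 0.47647 × 0.17541 = 0.08358 m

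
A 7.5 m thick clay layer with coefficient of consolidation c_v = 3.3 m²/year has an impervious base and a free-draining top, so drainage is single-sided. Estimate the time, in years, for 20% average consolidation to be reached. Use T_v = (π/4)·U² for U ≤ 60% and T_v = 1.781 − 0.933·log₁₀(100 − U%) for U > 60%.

t ≈ 0.535 years

Drainage path length: H_d = H = 7.5 m (single drainage).
U ≤ 60%: T_v = (π/4)·U² = (π/4)×0.2² = 0.031416.
t = T_v·H_d²/c_v = 0.031416×7.5²/3.3 = 0.5355 years.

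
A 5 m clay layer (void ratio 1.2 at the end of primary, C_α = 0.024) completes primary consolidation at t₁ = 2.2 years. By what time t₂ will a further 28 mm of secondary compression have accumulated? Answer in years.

S_s = C_α·H/(1+e_p)·log₁₀(t₂/t₁) ⇒ log₁₀(t₂/t₁) = S_s·(1+e_p)/(C_α·H).
log₁₀(t₂/t₁) = 0.028 × (1+1.2) / (0.024×5) = 0.5133
t₂ = t₁ × 10^0.5133 = 2.2 × 3.261 = 7.174 years

t₂ ≈ 7.17 years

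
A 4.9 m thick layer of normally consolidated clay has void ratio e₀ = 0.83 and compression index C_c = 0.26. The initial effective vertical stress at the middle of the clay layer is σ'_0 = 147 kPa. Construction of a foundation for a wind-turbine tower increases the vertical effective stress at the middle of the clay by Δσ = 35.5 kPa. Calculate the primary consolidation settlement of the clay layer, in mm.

Final effective stress: σ'_f = σ'_0 + Δσ = 147 + 35.5 = 182.5 kPa.
Normally consolidated clay, so the full stress increment lies on the virgin compression line:
S_c = C_c·H/(1+e₀)·log₁₀(σ'_f/σ'_0) = 0.26×4.9/(1+0.83)×log₁₀(182.5/147)
    = 0.69617 × 0.093946 = 0.0654 m

S_c ≈ 65.4 mm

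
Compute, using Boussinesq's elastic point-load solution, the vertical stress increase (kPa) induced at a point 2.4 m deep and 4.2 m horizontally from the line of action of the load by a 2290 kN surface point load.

Δσ_z ≈ 5.71 kPa

Boussinesq vertical stress below a point load on an elastic half-space:
Δσ_z = 3P/(2πz²) · [1 + (r/z)²]^(−5/2)
r/z = 4.2/2.4 = 1.75; [1+(r/z)²]^(−5/2) = 0.030062.
Δσ_z = 3×2290/(2π×2.4²) × 0.030062 = 189.83 × 0.030062 = 5.707 kPa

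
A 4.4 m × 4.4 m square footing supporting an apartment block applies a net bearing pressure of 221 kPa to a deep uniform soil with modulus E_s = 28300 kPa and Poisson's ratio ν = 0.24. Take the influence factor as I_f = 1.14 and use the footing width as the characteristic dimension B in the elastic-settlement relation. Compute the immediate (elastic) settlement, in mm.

Immediate (elastic) settlement: S_e = q·B·(1−ν²)/E_s · I_f.
S_e = 221 × 4.4 × (1 − 0.24²) / 28300 × 1.14
    = 221 × 4.4 × 0.9424 / 28300 × 1.14
    = 0.03691 m = 36.91 mm

S_e ≈ 36.9 mm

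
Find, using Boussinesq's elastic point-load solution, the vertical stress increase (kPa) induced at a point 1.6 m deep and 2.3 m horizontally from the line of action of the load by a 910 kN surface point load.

Boussinesq vertical stress below a point load on an elastic half-space:
Δσ_z = 3P/(2πz²) · [1 + (r/z)²]^(−5/2)
r/z = 2.3/1.6 = 1.4375; [1+(r/z)²]^(−5/2) = 0.060733.
Δσ_z = 3×910/(2π×1.6²) × 0.060733 = 169.72 × 0.060733 = 10.31 kPa

Δσ_z ≈ 10.3 kPa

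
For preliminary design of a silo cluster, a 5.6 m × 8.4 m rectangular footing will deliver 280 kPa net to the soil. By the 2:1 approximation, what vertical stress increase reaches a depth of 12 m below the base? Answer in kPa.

Δσ_z ≈ 36.7 kPa

By the 2:1 method the load spreads at 1 horizontal : 2 vertical, so at depth z the loaded area has grown by z in each plan dimension:
Δσ = qBL/((B+z)(L+z)) = 280×5.6×8.4/((5.6+12)(8.4+12)) = 36.684 kPa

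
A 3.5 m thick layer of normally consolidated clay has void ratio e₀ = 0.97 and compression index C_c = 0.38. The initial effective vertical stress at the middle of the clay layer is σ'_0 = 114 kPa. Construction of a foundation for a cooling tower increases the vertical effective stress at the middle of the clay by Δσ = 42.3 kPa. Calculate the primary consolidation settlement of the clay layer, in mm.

Final effective stress: σ'_f = σ'_0 + Δσ = 114 + 42.3 = 156.3 kPa.
Normally consolidated clay, so the full stress increment lies on the virgin compression line:
S_c = C_c·H/(1+e₀)·log₁₀(σ'_f/σ'_0) = 0.38×3.5/(1+0.97)×log₁₀(156.3/114)
    = 0.67513 × 0.13705 = 0.09253 m

S_c ≈ 92.5 mm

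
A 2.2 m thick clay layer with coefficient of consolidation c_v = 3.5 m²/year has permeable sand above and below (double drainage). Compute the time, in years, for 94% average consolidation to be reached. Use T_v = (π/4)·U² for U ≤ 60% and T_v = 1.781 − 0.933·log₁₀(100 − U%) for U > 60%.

Drainage path length: H_d = H/2 = 1.1 m (double drainage).
U > 60%: T_v = 1.781 − 0.933·log₁₀(100 − 94) = 1.055.
t = T_v·H_d²/c_v = 1.055×1.1²/3.5 = 0.3647 years.

t ≈ 0.365 years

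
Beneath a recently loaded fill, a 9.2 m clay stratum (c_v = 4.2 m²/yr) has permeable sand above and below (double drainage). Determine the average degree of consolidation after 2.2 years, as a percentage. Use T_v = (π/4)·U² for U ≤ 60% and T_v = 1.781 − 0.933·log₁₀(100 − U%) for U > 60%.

Drainage path length: H_d = H/2 = 4.6 m (double drainage).
T_v = c_v·t/H_d² = 4.2×2.2/4.6² = 0.43667.
T_v = 0.43667 corresponds to the U > 60% branch:
U = 1 − 10^((1.781 − T_v)/0.933)/100 = 0.724

U ≈ 72.4 %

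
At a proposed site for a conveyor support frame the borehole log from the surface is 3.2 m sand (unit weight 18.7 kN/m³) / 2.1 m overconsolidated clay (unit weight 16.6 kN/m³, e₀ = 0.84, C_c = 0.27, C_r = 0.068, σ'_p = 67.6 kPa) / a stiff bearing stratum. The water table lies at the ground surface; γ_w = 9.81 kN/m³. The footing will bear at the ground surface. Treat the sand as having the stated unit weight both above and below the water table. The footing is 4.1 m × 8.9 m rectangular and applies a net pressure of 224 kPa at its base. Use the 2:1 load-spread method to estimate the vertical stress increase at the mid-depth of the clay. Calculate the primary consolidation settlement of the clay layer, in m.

S_c ≈ 0.0868 m

Mid-depth of clay below the ground surface: z = 3.2 + 2.1/2 = 4.25 m.
Total vertical stress at mid-clay: σ_v = 18.7×3.2 + 16.6×1.05 = 77.27 kPa.
Pore pressure: u = 9.81×(4.25 − 0) = 41.693 kPa.
Initial effective stress: σ'_0 = σ_v − u = 77.27 − 41.693 = 35.577 kPa.
Stress increase at mid-clay by the 2:1 spreading method:
Δσ = qBL/((B+z)(L+z)) = 224×4.1×8.9/((4.1+4.25)(8.9+4.25)) = 74.441 kPa
Final effective stress: σ'_f = 35.577 + 74.441 = 110.02 kPa.
σ'_f = 110.02 > σ'_p = 67.6 kPa, so the stress path crosses the preconsolidation pressure — recompression up to σ'_p, then virgin compression beyond:
S_c = H/(1+e₀)·[C_r·log₁₀(σ'_p/σ'_0) + C_c·log₁₀(σ'_f/σ'_p)]
    = 2.1/1.84 × [0.068×log₁₀(67.6/35.577) + 0.27×log₁₀(110.02/67.6)]
    = 1.1413 × [0.018957 + 0.057112] = 0.08682 m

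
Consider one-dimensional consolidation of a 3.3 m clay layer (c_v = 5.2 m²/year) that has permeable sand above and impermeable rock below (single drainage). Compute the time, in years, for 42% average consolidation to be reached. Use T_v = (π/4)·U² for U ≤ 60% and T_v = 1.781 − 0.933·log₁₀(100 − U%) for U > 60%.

t ≈ 0.29 years

Drainage path length: H_d = H = 3.3 m (single drainage).
U ≤ 60%: T_v = (π/4)·U² = (π/4)×0.42² = 0.13854.
t = T_v·H_d²/c_v = 0.13854×3.3²/5.2 = 0.2901 years.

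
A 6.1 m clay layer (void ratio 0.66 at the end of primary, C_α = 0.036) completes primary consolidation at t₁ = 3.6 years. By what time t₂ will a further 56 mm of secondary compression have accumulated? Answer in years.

S_s = C_α·H/(1+e_p)·log₁₀(t₂/t₁) ⇒ log₁₀(t₂/t₁) = S_s·(1+e_p)/(C_α·H).
log₁₀(t₂/t₁) = 0.056 × (1+0.66) / (0.036×6.1) = 0.4233
t₂ = t₁ × 10^0.4233 = 3.6 × 2.65 = 9.542 years

t₂ ≈ 9.54 years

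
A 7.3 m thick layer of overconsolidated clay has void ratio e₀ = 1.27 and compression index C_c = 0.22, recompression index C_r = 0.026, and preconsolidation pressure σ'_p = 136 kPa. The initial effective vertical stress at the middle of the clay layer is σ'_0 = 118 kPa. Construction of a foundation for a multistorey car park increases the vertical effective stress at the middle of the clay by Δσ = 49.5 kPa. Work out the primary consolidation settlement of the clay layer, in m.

Final effective stress: σ'_f = 118 + 49.5 = 167.5 kPa.
σ'_f = 167.5 > σ'_p = 136 kPa, so the stress path crosses the preconsolidation pressure — recompression up to σ'_p, then virgin compression beyond:
S_c = H/(1+e₀)·[C_r·log₁₀(σ'_p/σ'_0) + C_c·log₁₀(σ'_f/σ'_p)]
    = 7.3/2.27 × [0.026×log₁₀(136/118) + 0.22×log₁₀(167.5/136)]
    = 3.2159 × [0.0016031 + 0.019905] = 0.06917 m

S_c ≈ 0.0692 m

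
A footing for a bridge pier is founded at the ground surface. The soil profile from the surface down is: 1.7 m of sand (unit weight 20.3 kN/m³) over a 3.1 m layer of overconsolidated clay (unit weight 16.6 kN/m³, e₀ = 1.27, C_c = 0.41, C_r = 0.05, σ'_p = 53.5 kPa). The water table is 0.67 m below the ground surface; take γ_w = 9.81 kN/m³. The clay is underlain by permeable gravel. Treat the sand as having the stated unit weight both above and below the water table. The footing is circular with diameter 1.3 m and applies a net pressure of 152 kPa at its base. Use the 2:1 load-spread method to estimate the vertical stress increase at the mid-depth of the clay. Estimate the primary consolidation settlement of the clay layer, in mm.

S_c ≈ 9.01 mm

Mid-depth of clay below the ground surface: z = 1.7 + 3.1/2 = 3.25 m.
Total vertical stress at mid-clay: σ_v = 20.3×1.7 + 16.6×1.55 = 60.24 kPa.
Pore pressure: u = 9.81×(3.25 − 0.67) = 25.31 kPa.
Initial effective stress: σ'_0 = σ_v − u = 60.24 − 25.31 = 34.93 kPa.
Stress increase at mid-clay by the 2:1 spreading method:
Δσ ≈ qD²/(D+z)² = 152×1.3²/(1.3+3.25)² = 12.408 kPa
Final effective stress: σ'_f = 34.93 + 12.408 = 47.338 kPa.
σ'_f = 47.338 ≤ σ'_p = 53.5 kPa, so the clay remains overconsolidated and only the recompression index applies:
S_c = C_r·H/(1+e₀)·log₁₀(σ'_f/σ'_0) = 0.05×3.1/2.27×log₁₀(47.338/34.93)
    = 0.06828 × 0.13201 = 0.009014 m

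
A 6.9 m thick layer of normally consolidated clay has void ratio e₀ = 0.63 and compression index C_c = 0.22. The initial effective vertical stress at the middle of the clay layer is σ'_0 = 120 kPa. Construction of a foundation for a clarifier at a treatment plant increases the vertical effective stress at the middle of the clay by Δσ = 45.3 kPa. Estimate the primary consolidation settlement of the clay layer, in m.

Final effective stress: σ'_f = σ'_0 + Δσ = 120 + 45.3 = 165.3 kPa.
Normally consolidated clay, so the full stress increment lies on the virgin compression line:
S_c = C_c·H/(1+e₀)·log₁₀(σ'_f/σ'_0) = 0.22×6.9/(1+0.63)×log₁₀(165.3/120)
    = 0.93129 × 0.13909 = 0.1295 m

S_c ≈ 0.13 m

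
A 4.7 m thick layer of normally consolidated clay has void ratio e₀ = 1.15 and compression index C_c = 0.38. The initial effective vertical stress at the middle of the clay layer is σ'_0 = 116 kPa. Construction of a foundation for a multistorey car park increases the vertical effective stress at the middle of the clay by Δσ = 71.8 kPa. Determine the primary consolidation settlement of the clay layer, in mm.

S_c ≈ 174 mm

Final effective stress: σ'_f = σ'_0 + Δσ = 116 + 71.8 = 187.8 kPa.
Normally consolidated clay, so the full stress increment lies on the virgin compression line:
S_c = C_c·H/(1+e₀)·log₁₀(σ'_f/σ'_0) = 0.38×4.7/(1+1.15)×log₁₀(187.8/116)
    = 0.8307 × 0.20924 = 0.1738 m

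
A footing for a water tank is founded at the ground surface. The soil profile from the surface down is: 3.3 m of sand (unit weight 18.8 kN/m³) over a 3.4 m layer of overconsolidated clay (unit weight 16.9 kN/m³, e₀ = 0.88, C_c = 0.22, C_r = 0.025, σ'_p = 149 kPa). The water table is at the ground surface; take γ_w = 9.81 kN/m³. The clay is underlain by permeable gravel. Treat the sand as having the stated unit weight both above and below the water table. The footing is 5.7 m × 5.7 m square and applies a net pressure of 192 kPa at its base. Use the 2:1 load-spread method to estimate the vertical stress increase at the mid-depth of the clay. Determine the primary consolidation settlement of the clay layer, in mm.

S_c ≈ 16.4 mm

Mid-depth of clay below the ground surface: z = 3.3 + 3.4/2 = 5 m.
Total vertical stress at mid-clay: σ_v = 18.8×3.3 + 16.9×1.7 = 90.77 kPa.
Pore pressure: u = 9.81×(5 − 0) = 49.05 kPa.
Initial effective stress: σ'_0 = σ_v − u = 90.77 − 49.05 = 41.72 kPa.
Stress increase at mid-clay by the 2:1 spreading method:
Δσ = qBL/((B+z)(L+z)) = 192×5.7×5.7/((5.7+5)(5.7+5)) = 54.486 kPa
Final effective stress: σ'_f = 41.72 + 54.486 = 96.206 kPa.
σ'_f = 96.206 ≤ σ'_p = 149 kPa, so the clay remains overconsolidated and only the recompression index applies:
S_c = C_r·H/(1+e₀)·log₁₀(σ'_f/σ'_0) = 0.025×3.4/1.88×log₁₀(96.206/41.72)
    = 0.045213 × 0.36286 = 0.01641 m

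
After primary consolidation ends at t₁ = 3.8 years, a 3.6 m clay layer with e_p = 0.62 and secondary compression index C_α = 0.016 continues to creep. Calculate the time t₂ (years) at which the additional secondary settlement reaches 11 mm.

t₂ ≈ 7.75 years

S_s = C_α·H/(1+e_p)·log₁₀(t₂/t₁) ⇒ log₁₀(t₂/t₁) = S_s·(1+e_p)/(C_α·H).
log₁₀(t₂/t₁) = 0.011 × (1+0.62) / (0.016×3.6) = 0.3094
t₂ = t₁ × 10^0.3094 = 3.8 × 2.039 = 7.747 years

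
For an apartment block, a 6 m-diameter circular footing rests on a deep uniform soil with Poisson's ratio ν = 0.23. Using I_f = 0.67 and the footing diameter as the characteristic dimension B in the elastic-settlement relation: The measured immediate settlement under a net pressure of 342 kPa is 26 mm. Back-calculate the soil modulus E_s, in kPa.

E_s ≈ 50100 kPa

S_e = q·B·(1−ν²)/E_s · I_f  ⇒  E_s = q·B·(1−ν²)·I_f / S_e.
E_s = 342 × 6 × 0.9471 × 0.67 / 0.026 = 50080 kPa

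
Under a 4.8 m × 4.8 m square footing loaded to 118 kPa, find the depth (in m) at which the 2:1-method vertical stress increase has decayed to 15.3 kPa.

2:1 spreading — at depth z the loaded area has grown by z in each plan dimension:
qB²/(B+z)² = Δσ_z ⇒ z = B(√(q/Δσ_z) − 1) = 4.8×(√(118/15.3) − 1) = 8.53 m

z ≈ 8.53 m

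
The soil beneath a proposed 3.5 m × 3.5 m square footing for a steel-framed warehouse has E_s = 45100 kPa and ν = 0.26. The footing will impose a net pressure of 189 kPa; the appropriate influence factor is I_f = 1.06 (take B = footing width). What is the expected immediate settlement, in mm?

Immediate (elastic) settlement: S_e = q·B·(1−ν²)/E_s · I_f.
S_e = 189 × 3.5 × (1 − 0.26²) / 45100 × 1.06
    = 189 × 3.5 × 0.9324 / 45100 × 1.06
    = 0.0145 m = 14.5 mm

S_e ≈ 14.5 mm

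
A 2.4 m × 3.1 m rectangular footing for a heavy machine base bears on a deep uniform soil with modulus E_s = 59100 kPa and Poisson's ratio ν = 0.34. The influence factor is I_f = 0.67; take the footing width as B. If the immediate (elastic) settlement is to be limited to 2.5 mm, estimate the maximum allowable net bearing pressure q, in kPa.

q ≈ 104 kPa

S_e = q·B·(1−ν²)/E_s · I_f  ⇒  q = S_e·E_s / (B·(1−ν²)·I_f).
q = 0.0025 × 59100 / (2.4 × 0.8844 × 0.67) = 103.9 kPa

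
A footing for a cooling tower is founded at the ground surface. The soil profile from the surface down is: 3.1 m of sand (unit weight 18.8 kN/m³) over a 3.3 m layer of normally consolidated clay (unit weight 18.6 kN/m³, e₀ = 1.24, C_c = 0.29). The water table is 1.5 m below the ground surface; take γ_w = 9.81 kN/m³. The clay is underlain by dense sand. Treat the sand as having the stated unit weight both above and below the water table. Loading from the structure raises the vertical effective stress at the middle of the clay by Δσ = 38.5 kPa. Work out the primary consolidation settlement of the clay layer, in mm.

Mid-depth of clay below the ground surface: z = 3.1 + 3.3/2 = 4.75 m.
Total vertical stress at mid-clay: σ_v = 18.8×3.1 + 18.6×1.65 = 88.97 kPa.
Pore pressure: u = 9.81×(4.75 − 1.5) = 31.883 kPa.
Initial effective stress: σ'_0 = σ_v − u = 88.97 − 31.883 = 57.087 kPa.
Final effective stress: σ'_f = σ'_0 + Δσ = 57.087 + 38.5 = 95.587 kPa.
Normally consolidated clay, so the full stress increment lies on the virgin compression line:
S_c = C_c·H/(1+e₀)·log₁₀(σ'_f/σ'_0) = 0.29×3.3/(1+1.24)×log₁₀(95.587/57.087)
    = 0.42723 × 0.22386 = 0.09564 m

S_c ≈ 95.6 mm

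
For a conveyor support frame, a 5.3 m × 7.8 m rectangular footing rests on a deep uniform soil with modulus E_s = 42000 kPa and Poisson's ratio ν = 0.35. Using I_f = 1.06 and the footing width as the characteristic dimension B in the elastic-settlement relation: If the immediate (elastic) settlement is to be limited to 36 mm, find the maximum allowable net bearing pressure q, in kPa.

q ≈ 307 kPa

S_e = q·B·(1−ν²)/E_s · I_f  ⇒  q = S_e·E_s / (B·(1−ν²)·I_f).
q = 0.036 × 42000 / (5.3 × 0.8775 × 1.06) = 306.7 kPa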